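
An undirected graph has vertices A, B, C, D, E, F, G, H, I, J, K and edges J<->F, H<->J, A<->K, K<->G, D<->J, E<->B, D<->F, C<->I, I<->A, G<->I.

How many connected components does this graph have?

3

From A: component {A, C, G, I, K}.
From B: component {B, E}.
From D: component {D, F, H, J}.
That's 3 components.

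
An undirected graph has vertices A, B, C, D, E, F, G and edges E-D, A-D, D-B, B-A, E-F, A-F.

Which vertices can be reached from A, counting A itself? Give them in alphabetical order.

A, B, D, E, F

Start at A.
Its neighbours: B, D, F.
Then their neighbours: E.
Nothing further is reachable.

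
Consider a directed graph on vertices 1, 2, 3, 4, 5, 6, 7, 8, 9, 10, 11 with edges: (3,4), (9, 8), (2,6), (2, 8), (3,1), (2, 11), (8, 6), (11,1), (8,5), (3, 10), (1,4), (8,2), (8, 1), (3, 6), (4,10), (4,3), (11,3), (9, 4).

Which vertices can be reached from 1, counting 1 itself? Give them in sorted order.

Start at 1.
Its neighbours: 4.
Then their neighbours: 3, 10.
Then next layer: 6.
Nothing further is reachable.

1, 3, 4, 6, 10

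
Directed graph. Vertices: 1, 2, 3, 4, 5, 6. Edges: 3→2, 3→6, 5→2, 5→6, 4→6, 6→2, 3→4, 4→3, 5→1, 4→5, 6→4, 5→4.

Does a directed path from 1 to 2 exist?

No

1 has no outgoing edges, so nothing is reachable from it.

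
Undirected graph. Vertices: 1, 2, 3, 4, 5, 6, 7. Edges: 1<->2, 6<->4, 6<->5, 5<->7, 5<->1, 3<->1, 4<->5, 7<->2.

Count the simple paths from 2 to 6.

4

2–1–5–4–6
2–1–5–6
2–7–5–4–6
2–7–5–6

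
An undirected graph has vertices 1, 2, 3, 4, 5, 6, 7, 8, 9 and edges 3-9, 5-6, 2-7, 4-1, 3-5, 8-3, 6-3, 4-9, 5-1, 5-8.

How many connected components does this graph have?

2

From 1: component {1, 3, 4, 5, 6, 8, 9}.
From 2: component {2, 7}.
That's 2 components.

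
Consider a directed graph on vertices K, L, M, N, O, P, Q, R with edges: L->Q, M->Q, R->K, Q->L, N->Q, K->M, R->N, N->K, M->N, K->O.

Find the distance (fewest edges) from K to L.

Distance 0: K.
Distance 1: M, O.
Distance 2: N, Q.
Distance 3: L — contains L.

3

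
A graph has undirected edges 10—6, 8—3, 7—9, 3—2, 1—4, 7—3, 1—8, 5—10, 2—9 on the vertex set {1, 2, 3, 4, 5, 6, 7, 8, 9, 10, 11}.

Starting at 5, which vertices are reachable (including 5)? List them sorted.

5, 6, 10

Start at 5.
Its neighbours: 10.
Then their neighbours: 6.
Nothing further is reachable.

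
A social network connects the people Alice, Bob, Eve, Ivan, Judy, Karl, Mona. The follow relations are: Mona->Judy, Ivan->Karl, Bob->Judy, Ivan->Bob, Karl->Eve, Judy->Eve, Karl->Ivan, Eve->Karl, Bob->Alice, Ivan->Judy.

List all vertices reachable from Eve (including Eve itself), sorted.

Start at Eve.
Its neighbours: Karl.
Then their neighbours: Ivan.
Then next layer: Bob, Judy.
Then next layer: Alice.
Nothing further is reachable.

Alice, Bob, Eve, Ivan, Judy, Karl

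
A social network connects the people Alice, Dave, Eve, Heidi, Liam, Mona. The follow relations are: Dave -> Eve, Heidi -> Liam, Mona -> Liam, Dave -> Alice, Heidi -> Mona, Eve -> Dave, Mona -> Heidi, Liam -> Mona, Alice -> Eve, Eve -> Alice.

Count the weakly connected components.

From Alice: component {Alice, Dave, Eve}.
From Heidi: component {Heidi, Liam, Mona}.
That's 2 components.

2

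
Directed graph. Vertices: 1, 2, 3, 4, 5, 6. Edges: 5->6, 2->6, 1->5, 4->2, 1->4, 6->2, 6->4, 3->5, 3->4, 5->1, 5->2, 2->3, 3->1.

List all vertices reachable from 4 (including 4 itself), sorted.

Start at 4.
Its neighbours: 2.
Then their neighbours: 3, 6.
Then next layer: 1, 5.
Every vertex is now reached.

1, 2, 3, 4, 5, 6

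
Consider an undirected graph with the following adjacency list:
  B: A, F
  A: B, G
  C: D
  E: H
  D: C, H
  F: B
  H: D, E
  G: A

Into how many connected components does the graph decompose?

From A: component {A, B, F, G}.
From C: component {C, D, E, H}.
That's 2 components.

2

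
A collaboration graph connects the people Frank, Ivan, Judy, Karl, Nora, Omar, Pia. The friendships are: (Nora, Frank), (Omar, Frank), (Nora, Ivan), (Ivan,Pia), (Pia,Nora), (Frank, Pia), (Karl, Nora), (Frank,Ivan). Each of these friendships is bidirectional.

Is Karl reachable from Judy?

Judy has no edges, so nothing is reachable from it.

No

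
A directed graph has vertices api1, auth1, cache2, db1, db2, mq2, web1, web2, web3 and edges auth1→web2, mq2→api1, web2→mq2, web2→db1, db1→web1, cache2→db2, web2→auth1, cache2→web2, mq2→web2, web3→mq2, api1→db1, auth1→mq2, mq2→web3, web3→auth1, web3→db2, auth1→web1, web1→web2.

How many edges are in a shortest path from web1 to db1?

2

Distance 0: web1.
Distance 1: web2.
Distance 2: auth1, db1, mq2 — contains db1.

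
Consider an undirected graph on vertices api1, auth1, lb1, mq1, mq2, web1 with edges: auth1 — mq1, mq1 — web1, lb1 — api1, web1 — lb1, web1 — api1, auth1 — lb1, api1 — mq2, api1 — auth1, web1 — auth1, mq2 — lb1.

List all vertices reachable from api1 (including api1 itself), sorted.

Start at api1.
Its neighbours: auth1, lb1, mq2, web1.
Then their neighbours: mq1.
Every vertex is now reached.

api1, auth1, lb1, mq1, mq2, web1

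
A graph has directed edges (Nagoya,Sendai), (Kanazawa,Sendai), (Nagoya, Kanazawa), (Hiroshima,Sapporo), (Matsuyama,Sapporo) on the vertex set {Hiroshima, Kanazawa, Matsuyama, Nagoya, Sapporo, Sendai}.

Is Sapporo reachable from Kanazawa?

No

Explore from Kanazawa.
Distance 1: reach Sendai.
The search from Kanazawa is exhausted; no directed path reaches Sapporo.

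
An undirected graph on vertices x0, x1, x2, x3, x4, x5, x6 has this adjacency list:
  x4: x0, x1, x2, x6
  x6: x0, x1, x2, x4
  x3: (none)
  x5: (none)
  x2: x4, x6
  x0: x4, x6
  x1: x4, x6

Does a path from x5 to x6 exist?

No

x5 has no edges, so nothing is reachable from it.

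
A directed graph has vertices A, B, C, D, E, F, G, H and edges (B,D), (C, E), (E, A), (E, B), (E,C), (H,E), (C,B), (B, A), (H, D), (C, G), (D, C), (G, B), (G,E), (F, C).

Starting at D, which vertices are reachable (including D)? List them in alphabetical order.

A, B, C, D, E, G

Start at D.
Its neighbours: C.
Then their neighbours: B, E, G.
Then next layer: A.
Nothing further is reachable.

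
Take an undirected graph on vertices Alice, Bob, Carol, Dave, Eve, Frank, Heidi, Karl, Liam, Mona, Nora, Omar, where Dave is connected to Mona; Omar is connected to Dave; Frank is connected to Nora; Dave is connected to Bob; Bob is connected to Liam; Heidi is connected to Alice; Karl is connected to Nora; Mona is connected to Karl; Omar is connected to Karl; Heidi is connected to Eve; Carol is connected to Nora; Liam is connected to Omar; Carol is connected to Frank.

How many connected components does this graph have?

2

From Alice: component {Alice, Eve, Heidi}.
From Bob: component {Bob, Carol, Dave, Frank, Karl, Liam, Mona, Nora, Omar}.
That's 2 components.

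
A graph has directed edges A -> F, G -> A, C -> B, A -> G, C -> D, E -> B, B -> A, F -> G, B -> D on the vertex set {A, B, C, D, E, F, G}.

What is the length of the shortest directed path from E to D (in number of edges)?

Distance 0: E.
Distance 1: B.
Distance 2: A, D — contains D.

2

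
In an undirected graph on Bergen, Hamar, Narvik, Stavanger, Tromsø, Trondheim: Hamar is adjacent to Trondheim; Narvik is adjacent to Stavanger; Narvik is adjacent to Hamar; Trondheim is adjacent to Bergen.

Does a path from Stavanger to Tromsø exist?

No

Explore from Stavanger.
Distance 1: reach Narvik.
Distance 2: reach Hamar.
Distance 3: reach Trondheim.
Distance 4: reach Bergen.
The search is exhausted without reaching Tromsø; it lies in a different component.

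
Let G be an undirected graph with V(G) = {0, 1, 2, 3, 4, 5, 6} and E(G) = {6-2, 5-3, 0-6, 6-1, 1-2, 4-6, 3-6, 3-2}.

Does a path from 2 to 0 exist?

Yes

Explore from 2.
Distance 1: reach 1, 3, 6.
Distance 2: reach 0, 4, 5.
Found 0.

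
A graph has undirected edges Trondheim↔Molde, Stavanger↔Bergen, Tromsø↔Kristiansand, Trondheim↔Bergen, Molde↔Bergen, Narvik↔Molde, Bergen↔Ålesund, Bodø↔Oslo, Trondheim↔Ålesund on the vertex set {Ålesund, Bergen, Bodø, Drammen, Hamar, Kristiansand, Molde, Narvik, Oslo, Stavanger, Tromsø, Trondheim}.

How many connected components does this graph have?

5

From Ålesund: component {Ålesund, Bergen, Molde, Narvik, Stavanger, Trondheim}.
From Bodø: component {Bodø, Oslo}.
From Drammen: component {Drammen}.
From Hamar: component {Hamar}.
From Kristiansand: component {Kristiansand, Tromsø}.
That's 5 components.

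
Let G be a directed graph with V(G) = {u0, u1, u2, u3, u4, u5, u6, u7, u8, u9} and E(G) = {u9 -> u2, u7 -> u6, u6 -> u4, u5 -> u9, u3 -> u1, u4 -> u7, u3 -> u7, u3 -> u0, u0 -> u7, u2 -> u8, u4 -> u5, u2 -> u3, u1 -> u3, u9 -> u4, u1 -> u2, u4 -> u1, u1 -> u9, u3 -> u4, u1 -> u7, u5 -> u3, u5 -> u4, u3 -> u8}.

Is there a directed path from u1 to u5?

Yes

Explore from u1.
Distance 1: reach u2, u3, u7, u9.
Distance 2: reach u0, u4, u6, u8.
Distance 3: reach u5.
Found u5.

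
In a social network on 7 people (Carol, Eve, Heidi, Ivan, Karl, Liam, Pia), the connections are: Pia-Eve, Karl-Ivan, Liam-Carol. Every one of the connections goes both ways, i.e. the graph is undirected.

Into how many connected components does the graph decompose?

4

From Carol: component {Carol, Liam}.
From Eve: component {Eve, Pia}.
From Heidi: component {Heidi}.
From Ivan: component {Ivan, Karl}.
That's 4 components.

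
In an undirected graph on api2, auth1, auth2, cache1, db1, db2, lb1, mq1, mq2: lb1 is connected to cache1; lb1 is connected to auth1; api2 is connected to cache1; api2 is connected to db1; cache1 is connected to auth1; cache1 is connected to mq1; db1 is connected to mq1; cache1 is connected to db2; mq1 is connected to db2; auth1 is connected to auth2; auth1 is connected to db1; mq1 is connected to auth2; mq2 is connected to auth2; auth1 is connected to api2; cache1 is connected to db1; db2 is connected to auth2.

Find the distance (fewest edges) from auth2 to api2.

Distance 0: auth2.
Distance 1: auth1, db2, mq1, mq2.
Distance 2: api2, cache1, db1, lb1 — contains api2.

2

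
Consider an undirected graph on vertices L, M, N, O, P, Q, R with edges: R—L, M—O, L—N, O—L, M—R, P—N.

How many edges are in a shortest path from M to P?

4

Distance 0: M.
Distance 1: O, R.
Distance 2: L.
Distance 3: N.
Distance 4: P — contains P.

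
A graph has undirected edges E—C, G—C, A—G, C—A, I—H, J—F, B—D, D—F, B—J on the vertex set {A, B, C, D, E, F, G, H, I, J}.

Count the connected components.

3

From A: component {A, C, E, G}.
From B: component {B, D, F, J}.
From H: component {H, I}.
That's 3 components.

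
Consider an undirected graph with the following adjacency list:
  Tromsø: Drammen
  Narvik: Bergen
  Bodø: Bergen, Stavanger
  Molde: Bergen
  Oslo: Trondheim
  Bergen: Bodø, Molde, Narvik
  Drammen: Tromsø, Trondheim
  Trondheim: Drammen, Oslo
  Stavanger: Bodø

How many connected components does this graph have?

From Bergen: component {Bergen, Bodø, Molde, Narvik, Stavanger}.
From Drammen: component {Drammen, Oslo, Tromsø, Trondheim}.
That's 2 components.

2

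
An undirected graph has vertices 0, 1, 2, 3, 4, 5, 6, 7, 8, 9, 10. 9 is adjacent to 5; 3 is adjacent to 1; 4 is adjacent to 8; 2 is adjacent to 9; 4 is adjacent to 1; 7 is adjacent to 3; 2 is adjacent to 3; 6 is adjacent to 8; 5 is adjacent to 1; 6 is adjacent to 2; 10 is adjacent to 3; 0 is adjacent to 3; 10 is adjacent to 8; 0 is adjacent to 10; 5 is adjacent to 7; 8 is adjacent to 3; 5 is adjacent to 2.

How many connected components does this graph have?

1

From 0: component {0, 1, 2, 3, 4, 5, 6, 7, 8, 9, 10}.
That's 1 component.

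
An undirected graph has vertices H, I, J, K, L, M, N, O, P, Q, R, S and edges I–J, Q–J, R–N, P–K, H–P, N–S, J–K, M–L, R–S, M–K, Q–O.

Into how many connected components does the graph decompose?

2

From H: component {H, I, J, K, L, M, O, P, Q}.
From N: component {N, R, S}.
That's 2 components.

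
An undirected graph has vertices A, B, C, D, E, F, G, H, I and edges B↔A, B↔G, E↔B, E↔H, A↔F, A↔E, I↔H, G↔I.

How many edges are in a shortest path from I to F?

Distance 0: I.
Distance 1: G, H.
Distance 2: B, E.
Distance 3: A.
Distance 4: F — contains F.

4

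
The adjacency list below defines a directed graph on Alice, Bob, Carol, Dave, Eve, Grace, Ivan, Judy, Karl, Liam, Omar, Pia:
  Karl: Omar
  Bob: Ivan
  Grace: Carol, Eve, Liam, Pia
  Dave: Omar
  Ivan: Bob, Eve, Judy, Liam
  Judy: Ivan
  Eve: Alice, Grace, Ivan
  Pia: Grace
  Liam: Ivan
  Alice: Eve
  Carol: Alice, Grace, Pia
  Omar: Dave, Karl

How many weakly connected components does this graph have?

2

From Alice: component {Alice, Bob, Carol, Eve, Grace, Ivan, Judy, Liam, Pia}.
From Dave: component {Dave, Karl, Omar}.
That's 2 components.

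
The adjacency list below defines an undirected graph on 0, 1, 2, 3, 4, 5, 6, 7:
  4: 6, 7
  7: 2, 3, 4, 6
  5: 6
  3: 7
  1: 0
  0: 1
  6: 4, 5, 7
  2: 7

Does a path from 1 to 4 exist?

Explore from 1.
Distance 1: reach 0.
The search is exhausted without reaching 4; it lies in a different component.

No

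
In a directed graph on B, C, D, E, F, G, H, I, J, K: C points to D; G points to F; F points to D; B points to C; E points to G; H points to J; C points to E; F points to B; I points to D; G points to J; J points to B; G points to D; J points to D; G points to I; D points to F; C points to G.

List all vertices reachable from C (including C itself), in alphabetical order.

Start at C.
Its neighbours: D, E, G.
Then their neighbours: F, I, J.
Then next layer: B.
Nothing further is reachable.

B, C, D, E, F, G, I, J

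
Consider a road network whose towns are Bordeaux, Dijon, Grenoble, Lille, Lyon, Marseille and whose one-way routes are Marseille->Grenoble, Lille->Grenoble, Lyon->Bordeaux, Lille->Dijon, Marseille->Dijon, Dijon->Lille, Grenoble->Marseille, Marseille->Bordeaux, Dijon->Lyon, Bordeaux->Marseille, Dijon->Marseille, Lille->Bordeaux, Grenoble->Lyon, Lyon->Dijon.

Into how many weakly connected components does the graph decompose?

From Bordeaux: component {Bordeaux, Dijon, Grenoble, Lille, Lyon, Marseille}.
That's 1 component.

1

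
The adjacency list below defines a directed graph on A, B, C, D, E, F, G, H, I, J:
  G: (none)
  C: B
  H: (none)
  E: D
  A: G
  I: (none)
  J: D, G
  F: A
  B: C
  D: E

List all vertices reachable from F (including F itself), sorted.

Start at F.
Its neighbours: A.
Then their neighbours: G.
Nothing further is reachable.

A, F, G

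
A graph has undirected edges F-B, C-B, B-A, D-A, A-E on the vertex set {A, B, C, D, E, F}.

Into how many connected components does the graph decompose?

1

From A: component {A, B, C, D, E, F}.
That's 1 component.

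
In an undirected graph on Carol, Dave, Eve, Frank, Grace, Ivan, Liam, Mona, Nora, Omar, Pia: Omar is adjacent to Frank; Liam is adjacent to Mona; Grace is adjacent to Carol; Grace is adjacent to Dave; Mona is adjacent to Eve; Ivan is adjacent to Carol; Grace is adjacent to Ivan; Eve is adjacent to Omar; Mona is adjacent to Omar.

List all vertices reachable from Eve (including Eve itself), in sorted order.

Start at Eve.
Its neighbours: Mona, Omar.
Then their neighbours: Frank, Liam.
Nothing further is reachable.

Eve, Frank, Liam, Mona, Omar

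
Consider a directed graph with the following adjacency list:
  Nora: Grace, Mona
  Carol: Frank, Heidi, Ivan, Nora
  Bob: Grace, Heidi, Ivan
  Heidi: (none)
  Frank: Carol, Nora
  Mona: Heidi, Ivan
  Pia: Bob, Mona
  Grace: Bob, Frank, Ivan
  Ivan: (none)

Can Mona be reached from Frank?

Yes

Explore from Frank.
Distance 1: reach Carol, Nora.
Distance 2: reach Grace, Heidi, Ivan, Mona.
Found Mona.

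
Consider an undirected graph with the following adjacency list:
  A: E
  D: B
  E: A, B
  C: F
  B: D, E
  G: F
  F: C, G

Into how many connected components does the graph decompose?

From A: component {A, B, D, E}.
From C: component {C, F, G}.
That's 2 components.

2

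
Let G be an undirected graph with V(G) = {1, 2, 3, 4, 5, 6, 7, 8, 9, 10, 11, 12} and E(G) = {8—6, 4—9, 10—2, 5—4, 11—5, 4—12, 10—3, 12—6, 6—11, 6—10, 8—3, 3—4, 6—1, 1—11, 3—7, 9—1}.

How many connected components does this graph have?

1

From 1: component {1, 2, 3, 4, 5, 6, 7, 8, 9, 10, 11, 12}.
That's 1 component.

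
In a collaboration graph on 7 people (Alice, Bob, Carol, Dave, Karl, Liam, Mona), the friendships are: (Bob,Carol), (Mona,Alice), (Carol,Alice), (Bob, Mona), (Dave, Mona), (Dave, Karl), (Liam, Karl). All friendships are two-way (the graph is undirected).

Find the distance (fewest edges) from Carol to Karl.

Distance 0: Carol.
Distance 1: Alice, Bob.
Distance 2: Mona.
Distance 3: Dave.
Distance 4: Karl — contains Karl.

4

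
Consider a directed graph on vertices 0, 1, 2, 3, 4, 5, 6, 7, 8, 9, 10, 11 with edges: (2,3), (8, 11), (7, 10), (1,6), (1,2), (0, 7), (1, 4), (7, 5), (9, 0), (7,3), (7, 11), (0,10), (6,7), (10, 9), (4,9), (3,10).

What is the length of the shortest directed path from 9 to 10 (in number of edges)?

Distance 0: 9.
Distance 1: 0.
Distance 2: 7, 10 — contains 10.

2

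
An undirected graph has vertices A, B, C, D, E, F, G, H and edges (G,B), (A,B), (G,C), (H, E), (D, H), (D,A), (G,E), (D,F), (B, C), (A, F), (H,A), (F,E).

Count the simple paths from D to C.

D–A–B–C
D–A–B–G–C
D–A–F–E–G–B–C
D–A–F–E–G–C
D–A–H–E–G–B–C
D–A–H–E–G–C
D–F–A–B–C
D–F–A–B–G–C
... and 14 more.

22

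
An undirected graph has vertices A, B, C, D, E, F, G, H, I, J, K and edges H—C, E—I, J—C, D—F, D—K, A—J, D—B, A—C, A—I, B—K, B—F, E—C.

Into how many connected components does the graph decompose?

3

From A: component {A, C, E, H, I, J}.
From B: component {B, D, F, K}.
From G: component {G}.
That's 3 components.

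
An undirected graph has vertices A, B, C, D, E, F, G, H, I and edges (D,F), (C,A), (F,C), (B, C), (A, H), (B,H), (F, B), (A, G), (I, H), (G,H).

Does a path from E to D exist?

E has no edges, so nothing is reachable from it.

No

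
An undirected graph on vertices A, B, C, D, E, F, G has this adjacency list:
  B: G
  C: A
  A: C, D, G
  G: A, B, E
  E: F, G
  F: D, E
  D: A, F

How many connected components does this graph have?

From A: component {A, B, C, D, E, F, G}.
That's 1 component.

1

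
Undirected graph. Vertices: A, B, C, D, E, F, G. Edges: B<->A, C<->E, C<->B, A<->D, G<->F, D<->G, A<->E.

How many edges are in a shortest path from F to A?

Distance 0: F.
Distance 1: G.
Distance 2: D.
Distance 3: A — contains A.

3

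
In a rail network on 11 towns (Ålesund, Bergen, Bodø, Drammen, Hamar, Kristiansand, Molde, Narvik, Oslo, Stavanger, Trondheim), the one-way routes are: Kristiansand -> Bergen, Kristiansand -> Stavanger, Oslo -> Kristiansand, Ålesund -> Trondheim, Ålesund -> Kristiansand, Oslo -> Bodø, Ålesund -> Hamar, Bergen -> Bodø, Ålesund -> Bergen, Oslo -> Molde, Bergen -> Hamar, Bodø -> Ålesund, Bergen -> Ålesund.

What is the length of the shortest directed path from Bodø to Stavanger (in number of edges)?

3

Distance 0: Bodø.
Distance 1: Ålesund.
Distance 2: Bergen, Hamar, Kristiansand, Trondheim.
Distance 3: Stavanger — contains Stavanger.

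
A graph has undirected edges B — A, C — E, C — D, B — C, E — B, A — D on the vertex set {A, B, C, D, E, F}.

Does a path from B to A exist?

Yes

Explore from B.
Distance 1: reach A, C, E.
Found A.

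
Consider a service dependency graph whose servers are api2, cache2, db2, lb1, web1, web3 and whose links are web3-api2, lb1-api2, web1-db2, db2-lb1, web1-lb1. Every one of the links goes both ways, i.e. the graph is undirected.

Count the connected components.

2

From api2: component {api2, db2, lb1, web1, web3}.
From cache2: component {cache2}.
That's 2 components.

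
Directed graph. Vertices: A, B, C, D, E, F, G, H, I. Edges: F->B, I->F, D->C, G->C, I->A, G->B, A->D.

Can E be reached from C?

No

C has no outgoing edges, so nothing is reachable from it.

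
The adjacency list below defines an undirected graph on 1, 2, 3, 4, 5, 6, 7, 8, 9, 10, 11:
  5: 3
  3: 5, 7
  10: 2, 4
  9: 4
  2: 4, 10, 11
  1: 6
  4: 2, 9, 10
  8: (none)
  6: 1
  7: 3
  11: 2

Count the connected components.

From 1: component {1, 6}.
From 2: component {2, 4, 9, 10, 11}.
From 3: component {3, 5, 7}.
From 8: component {8}.
That's 4 components.

4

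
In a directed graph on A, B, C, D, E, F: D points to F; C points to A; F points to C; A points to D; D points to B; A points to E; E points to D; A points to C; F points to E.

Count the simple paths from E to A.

E→D→F→C→A

1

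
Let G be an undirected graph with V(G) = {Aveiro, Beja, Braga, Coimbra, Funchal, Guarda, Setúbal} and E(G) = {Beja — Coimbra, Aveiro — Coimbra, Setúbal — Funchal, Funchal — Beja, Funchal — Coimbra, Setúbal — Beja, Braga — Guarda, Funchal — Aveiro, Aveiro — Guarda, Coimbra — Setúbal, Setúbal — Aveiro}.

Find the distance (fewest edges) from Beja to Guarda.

3

Distance 0: Beja.
Distance 1: Coimbra, Funchal, Setúbal.
Distance 2: Aveiro.
Distance 3: Guarda — contains Guarda.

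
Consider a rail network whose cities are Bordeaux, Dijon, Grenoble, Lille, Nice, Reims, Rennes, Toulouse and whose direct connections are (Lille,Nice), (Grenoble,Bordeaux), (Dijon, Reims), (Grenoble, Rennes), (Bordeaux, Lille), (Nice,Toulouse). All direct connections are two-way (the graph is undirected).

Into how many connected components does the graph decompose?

From Bordeaux: component {Bordeaux, Grenoble, Lille, Nice, Rennes, Toulouse}.
From Dijon: component {Dijon, Reims}.
That's 2 components.

2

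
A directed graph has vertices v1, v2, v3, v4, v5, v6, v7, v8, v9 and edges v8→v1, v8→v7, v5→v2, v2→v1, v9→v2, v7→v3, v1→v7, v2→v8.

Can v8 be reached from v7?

No

Explore from v7.
Distance 1: reach v3.
The search from v7 is exhausted; no directed path reaches v8.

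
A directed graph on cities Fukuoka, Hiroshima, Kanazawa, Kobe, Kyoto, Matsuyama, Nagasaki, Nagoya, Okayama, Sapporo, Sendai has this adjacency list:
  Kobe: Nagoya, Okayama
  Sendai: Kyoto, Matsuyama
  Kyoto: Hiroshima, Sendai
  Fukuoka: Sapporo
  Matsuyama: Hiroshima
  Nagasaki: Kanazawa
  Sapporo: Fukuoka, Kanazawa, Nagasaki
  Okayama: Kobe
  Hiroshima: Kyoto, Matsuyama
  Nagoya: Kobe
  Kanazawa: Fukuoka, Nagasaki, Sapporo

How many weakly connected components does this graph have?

From Fukuoka: component {Fukuoka, Kanazawa, Nagasaki, Sapporo}.
From Hiroshima: component {Hiroshima, Kyoto, Matsuyama, Sendai}.
From Kobe: component {Kobe, Nagoya, Okayama}.
That's 3 components.

3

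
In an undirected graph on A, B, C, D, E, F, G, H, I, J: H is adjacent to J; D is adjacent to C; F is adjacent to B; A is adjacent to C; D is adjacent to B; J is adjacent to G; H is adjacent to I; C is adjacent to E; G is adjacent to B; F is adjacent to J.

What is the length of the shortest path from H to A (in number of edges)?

6

Distance 0: H.
Distance 1: I, J.
Distance 2: F, G.
Distance 3: B.
Distance 4: D.
Distance 5: C.
Distance 6: A, E — contains A.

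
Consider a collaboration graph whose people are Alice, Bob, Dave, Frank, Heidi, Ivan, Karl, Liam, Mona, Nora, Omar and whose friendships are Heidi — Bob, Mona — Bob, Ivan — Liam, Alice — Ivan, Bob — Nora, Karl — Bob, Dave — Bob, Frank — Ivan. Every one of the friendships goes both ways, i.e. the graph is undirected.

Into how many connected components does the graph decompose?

From Alice: component {Alice, Frank, Ivan, Liam}.
From Bob: component {Bob, Dave, Heidi, Karl, Mona, Nora}.
From Omar: component {Omar}.
That's 3 components.

3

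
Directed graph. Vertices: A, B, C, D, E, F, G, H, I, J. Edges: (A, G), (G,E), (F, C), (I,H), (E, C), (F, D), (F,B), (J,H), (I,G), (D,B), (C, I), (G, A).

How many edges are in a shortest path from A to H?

Distance 0: A.
Distance 1: G.
Distance 2: E.
Distance 3: C.
Distance 4: I.
Distance 5: H — contains H.

5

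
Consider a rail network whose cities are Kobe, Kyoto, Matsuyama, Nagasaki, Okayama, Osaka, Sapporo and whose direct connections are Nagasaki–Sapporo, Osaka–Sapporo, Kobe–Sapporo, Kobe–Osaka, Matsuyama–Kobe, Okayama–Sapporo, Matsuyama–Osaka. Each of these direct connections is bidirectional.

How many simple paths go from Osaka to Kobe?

3

Osaka–Kobe
Osaka–Matsuyama–Kobe
Osaka–Sapporo–Kobe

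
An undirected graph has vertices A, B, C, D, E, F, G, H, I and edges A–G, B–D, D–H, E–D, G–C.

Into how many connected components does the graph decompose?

4

From A: component {A, C, G}.
From B: component {B, D, E, H}.
From F: component {F}.
From I: component {I}.
That's 4 components.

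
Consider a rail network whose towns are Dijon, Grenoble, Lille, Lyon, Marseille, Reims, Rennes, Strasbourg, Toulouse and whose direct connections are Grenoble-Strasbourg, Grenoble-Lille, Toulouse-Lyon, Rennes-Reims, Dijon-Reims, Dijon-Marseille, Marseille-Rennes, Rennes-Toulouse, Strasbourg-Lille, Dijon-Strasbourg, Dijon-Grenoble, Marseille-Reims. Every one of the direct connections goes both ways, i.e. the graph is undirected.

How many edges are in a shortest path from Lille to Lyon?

Distance 0: Lille.
Distance 1: Grenoble, Strasbourg.
Distance 2: Dijon.
Distance 3: Marseille, Reims.
Distance 4: Rennes.
Distance 5: Toulouse.
Distance 6: Lyon — contains Lyon.

6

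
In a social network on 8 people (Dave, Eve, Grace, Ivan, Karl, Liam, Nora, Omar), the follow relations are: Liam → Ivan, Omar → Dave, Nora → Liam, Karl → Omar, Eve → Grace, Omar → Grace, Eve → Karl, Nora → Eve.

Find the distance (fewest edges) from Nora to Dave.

4

Distance 0: Nora.
Distance 1: Eve, Liam.
Distance 2: Grace, Ivan, Karl.
Distance 3: Omar.
Distance 4: Dave — contains Dave.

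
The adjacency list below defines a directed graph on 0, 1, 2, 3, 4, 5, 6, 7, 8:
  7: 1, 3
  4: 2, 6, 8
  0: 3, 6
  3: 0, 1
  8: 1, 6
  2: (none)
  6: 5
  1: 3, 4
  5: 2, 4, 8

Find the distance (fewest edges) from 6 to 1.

Distance 0: 6.
Distance 1: 5.
Distance 2: 2, 4, 8.
Distance 3: 1 — contains 1.

3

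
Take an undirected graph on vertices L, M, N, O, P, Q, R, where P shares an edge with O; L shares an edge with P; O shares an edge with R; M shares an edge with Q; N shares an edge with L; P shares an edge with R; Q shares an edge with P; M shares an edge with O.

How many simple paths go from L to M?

3

L–P–O–M
L–P–Q–M
L–P–R–O–M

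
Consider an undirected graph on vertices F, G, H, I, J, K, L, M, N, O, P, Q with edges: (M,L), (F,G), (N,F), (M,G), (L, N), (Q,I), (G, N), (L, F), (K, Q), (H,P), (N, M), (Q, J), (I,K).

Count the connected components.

From F: component {F, G, L, M, N}.
From H: component {H, P}.
From I: component {I, J, K, Q}.
From O: component {O}.
That's 4 components.

4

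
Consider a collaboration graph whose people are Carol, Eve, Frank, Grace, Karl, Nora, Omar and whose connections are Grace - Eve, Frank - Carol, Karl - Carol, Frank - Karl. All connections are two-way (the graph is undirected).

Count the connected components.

From Carol: component {Carol, Frank, Karl}.
From Eve: component {Eve, Grace}.
From Nora: component {Nora}.
From Omar: component {Omar}.
That's 4 components.

4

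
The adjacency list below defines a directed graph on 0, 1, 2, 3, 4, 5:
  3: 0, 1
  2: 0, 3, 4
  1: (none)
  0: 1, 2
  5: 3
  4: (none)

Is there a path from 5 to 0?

Explore from 5.
Distance 1: reach 3.
Distance 2: reach 0, 1.
Found 0.

Yes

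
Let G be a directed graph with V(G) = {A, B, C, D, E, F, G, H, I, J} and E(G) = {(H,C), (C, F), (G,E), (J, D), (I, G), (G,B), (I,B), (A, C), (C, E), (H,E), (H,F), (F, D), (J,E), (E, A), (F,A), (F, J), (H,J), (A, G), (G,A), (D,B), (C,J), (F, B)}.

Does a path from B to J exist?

No

B has no outgoing edges, so nothing is reachable from it.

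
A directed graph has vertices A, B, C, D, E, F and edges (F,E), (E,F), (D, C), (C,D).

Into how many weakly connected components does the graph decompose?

4

From A: component {A}.
From B: component {B}.
From C: component {C, D}.
From E: component {E, F}.
That's 4 components.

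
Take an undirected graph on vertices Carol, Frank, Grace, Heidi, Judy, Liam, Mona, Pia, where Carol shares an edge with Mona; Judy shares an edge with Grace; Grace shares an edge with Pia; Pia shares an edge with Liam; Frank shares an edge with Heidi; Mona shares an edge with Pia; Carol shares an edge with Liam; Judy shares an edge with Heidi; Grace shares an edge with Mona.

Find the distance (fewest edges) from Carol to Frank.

5

Distance 0: Carol.
Distance 1: Liam, Mona.
Distance 2: Grace, Pia.
Distance 3: Judy.
Distance 4: Heidi.
Distance 5: Frank — contains Frank.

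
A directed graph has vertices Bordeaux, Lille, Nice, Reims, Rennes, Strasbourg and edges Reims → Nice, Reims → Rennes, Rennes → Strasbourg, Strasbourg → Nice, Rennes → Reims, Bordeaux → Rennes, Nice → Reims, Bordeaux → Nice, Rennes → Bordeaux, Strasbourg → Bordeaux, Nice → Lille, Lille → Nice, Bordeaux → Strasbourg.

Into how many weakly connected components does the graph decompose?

1

From Bordeaux: component {Bordeaux, Lille, Nice, Reims, Rennes, Strasbourg}.
That's 1 component.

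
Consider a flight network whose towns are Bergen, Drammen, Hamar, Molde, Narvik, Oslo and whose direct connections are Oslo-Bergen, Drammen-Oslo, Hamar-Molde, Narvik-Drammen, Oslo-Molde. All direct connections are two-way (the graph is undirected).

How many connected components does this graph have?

From Bergen: component {Bergen, Drammen, Hamar, Molde, Narvik, Oslo}.
That's 1 component.

1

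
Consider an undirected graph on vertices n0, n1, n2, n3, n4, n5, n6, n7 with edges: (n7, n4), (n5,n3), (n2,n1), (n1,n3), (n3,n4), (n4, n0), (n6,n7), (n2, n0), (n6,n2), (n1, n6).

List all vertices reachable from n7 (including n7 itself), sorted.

n0, n1, n2, n3, n4, n5, n6, n7

Start at n7.
Its neighbours: n4, n6.
Then their neighbours: n0, n1, n2, n3.
Then next layer: n5.
Every vertex is now reached.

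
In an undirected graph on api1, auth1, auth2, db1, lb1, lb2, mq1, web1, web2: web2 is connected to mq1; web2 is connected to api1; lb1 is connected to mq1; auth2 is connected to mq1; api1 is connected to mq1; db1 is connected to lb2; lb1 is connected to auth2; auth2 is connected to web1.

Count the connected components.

3

From api1: component {api1, auth2, lb1, mq1, web1, web2}.
From auth1: component {auth1}.
From db1: component {db1, lb2}.
That's 3 components.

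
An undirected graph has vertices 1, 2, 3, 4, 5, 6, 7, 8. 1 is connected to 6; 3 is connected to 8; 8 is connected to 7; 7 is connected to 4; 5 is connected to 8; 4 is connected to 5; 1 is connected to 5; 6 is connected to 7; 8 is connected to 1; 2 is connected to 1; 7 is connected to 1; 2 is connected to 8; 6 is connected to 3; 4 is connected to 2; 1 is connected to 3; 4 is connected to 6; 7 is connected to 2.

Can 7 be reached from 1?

Explore from 1.
Distance 1: reach 2, 3, 5, 6, 7, 8.
Found 7.

Yes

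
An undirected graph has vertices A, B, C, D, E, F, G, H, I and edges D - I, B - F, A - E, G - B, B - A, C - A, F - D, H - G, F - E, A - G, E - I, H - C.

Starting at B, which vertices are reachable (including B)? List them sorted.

A, B, C, D, E, F, G, H, I

Start at B.
Its neighbours: A, F, G.
Then their neighbours: C, D, E, H.
Then next layer: I.
Every vertex is now reached.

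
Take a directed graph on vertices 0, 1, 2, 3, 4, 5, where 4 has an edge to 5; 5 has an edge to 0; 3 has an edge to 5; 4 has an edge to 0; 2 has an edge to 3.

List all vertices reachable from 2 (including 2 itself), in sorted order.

Start at 2.
Its neighbours: 3.
Then their neighbours: 5.
Then next layer: 0.
Nothing further is reachable.

0, 2, 3, 5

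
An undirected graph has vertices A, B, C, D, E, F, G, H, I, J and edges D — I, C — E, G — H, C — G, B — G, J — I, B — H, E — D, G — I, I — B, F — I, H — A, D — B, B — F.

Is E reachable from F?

Yes

Explore from F.
Distance 1: reach B, I.
Distance 2: reach D, G, H, J.
Distance 3: reach A, C, E.
Found E.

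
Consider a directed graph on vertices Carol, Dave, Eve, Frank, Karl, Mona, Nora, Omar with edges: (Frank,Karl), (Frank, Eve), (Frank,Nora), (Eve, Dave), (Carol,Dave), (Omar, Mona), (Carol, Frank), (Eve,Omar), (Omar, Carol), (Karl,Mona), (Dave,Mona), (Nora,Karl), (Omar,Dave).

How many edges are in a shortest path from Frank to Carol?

Distance 0: Frank.
Distance 1: Eve, Karl, Nora.
Distance 2: Dave, Mona, Omar.
Distance 3: Carol — contains Carol.

3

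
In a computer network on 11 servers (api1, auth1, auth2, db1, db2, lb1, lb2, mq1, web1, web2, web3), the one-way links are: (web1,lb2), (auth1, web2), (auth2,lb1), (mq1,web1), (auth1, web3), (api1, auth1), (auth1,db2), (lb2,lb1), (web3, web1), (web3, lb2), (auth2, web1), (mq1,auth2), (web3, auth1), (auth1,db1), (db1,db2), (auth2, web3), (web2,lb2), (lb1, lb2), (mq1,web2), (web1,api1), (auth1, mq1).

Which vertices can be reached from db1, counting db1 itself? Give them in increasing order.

Start at db1.
Its neighbours: db2.
Nothing further is reachable.

db1, db2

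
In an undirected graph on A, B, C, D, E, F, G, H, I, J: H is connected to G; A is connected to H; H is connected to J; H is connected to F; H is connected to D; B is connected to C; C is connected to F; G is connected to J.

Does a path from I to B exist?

No

I has no edges, so nothing is reachable from it.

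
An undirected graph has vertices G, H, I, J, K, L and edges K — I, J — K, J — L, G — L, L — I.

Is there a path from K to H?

No

Explore from K.
Distance 1: reach I, J.
Distance 2: reach L.
Distance 3: reach G.
The search is exhausted without reaching H; it lies in a different component.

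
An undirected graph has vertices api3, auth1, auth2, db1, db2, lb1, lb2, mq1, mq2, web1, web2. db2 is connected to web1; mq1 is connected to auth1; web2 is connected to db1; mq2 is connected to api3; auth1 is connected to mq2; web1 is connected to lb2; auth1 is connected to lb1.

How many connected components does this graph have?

4

From api3: component {api3, auth1, lb1, mq1, mq2}.
From auth2: component {auth2}.
From db1: component {db1, web2}.
From db2: component {db2, lb2, web1}.
That's 4 components.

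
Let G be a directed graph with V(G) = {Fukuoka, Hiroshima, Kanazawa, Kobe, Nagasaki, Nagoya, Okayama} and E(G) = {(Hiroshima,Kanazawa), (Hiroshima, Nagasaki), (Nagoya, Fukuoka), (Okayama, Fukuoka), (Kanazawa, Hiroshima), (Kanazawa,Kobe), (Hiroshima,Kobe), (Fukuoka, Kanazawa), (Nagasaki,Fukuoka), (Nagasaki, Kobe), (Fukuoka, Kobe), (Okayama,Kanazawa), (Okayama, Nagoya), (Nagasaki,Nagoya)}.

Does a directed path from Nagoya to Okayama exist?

Explore from Nagoya.
Distance 1: reach Fukuoka.
Distance 2: reach Kanazawa, Kobe.
Distance 3: reach Hiroshima.
Distance 4: reach Nagasaki.
The search from Nagoya is exhausted; no directed path reaches Okayama.

No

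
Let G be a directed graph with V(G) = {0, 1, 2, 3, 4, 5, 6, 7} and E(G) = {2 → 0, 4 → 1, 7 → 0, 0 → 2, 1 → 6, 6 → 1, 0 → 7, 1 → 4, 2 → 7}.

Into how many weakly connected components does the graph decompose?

From 0: component {0, 2, 7}.
From 1: component {1, 4, 6}.
From 3: component {3}.
From 5: component {5}.
That's 4 components.

4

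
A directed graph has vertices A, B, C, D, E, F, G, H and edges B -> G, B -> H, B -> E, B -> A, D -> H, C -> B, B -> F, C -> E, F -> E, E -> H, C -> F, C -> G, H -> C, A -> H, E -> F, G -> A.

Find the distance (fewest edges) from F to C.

3

Distance 0: F.
Distance 1: E.
Distance 2: H.
Distance 3: C — contains C.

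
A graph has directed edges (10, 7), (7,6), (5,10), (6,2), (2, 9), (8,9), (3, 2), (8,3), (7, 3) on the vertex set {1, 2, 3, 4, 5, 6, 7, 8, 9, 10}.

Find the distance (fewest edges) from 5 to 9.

5

Distance 0: 5.
Distance 1: 10.
Distance 2: 7.
Distance 3: 3, 6.
Distance 4: 2.
Distance 5: 9 — contains 9.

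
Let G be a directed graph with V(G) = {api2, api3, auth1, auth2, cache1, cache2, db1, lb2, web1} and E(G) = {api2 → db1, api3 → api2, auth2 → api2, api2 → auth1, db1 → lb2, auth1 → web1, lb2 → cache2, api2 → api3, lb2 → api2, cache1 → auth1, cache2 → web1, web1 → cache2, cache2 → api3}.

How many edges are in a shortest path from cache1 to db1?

6

Distance 0: cache1.
Distance 1: auth1.
Distance 2: web1.
Distance 3: cache2.
Distance 4: api3.
Distance 5: api2.
Distance 6: db1 — contains db1.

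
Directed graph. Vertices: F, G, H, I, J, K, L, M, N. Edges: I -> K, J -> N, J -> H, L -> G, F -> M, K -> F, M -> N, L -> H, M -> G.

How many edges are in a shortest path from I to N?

Distance 0: I.
Distance 1: K.
Distance 2: F.
Distance 3: M.
Distance 4: G, N — contains N.

4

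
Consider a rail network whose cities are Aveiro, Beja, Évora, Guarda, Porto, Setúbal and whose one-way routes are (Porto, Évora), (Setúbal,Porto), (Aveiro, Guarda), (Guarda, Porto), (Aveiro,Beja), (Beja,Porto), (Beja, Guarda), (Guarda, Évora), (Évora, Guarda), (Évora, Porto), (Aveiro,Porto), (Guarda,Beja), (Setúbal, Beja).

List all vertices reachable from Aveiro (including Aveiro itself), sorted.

Aveiro, Beja, Évora, Guarda, Porto

Start at Aveiro.
Its neighbours: Beja, Guarda, Porto.
Then their neighbours: Évora.
Nothing further is reachable.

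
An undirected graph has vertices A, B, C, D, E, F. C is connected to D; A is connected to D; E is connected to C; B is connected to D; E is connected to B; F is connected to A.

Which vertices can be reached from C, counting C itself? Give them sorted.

A, B, C, D, E, F

Start at C.
Its neighbours: D, E.
Then their neighbours: A, B.
Then next layer: F.
Every vertex is now reached.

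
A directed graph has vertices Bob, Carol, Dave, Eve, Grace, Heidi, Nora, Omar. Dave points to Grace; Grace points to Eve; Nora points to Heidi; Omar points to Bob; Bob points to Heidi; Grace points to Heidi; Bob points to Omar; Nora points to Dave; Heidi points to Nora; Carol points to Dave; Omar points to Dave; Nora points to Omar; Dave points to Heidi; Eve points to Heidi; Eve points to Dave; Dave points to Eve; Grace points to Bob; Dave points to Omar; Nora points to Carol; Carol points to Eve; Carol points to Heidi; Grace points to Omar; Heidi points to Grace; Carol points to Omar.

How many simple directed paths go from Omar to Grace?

Omar→Bob→Heidi→Grace
Omar→Bob→Heidi→Nora→Carol→Dave→Grace
Omar→Bob→Heidi→Nora→Carol→Eve→Dave→Grace
Omar→Bob→Heidi→Nora→Dave→Grace
Omar→Dave→Eve→Heidi→Grace
Omar→Dave→Grace
Omar→Dave→Heidi→Grace

7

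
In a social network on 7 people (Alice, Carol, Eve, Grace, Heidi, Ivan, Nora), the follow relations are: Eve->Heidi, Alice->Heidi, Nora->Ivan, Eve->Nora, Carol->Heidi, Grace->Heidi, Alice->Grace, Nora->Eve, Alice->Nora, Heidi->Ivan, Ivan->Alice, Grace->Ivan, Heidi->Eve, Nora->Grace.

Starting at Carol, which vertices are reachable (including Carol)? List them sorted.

Alice, Carol, Eve, Grace, Heidi, Ivan, Nora

Start at Carol.
Its neighbours: Heidi.
Then their neighbours: Eve, Ivan.
Then next layer: Alice, Nora.
Then next layer: Grace.
Every vertex is now reached.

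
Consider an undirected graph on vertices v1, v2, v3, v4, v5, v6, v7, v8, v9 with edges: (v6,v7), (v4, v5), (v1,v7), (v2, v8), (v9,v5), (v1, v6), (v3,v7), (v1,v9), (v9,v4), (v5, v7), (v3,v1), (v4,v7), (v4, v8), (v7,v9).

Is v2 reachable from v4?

Explore from v4.
Distance 1: reach v5, v7, v8, v9.
Distance 2: reach v1, v2, v3, v6.
Found v2.

Yes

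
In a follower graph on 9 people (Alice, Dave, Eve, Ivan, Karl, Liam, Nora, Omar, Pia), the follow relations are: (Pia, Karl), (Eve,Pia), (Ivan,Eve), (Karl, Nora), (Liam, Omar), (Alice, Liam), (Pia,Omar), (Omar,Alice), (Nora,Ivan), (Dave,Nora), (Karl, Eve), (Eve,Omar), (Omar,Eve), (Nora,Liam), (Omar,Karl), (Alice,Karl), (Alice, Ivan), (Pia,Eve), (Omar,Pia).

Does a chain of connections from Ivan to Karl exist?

Explore from Ivan.
Distance 1: reach Eve.
Distance 2: reach Omar, Pia.
Distance 3: reach Alice, Karl.
Found Karl.

Yes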